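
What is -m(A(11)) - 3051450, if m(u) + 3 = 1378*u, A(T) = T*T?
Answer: -3218185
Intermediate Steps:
A(T) = T²
m(u) = -3 + 1378*u
-m(A(11)) - 3051450 = -(-3 + 1378*11²) - 3051450 = -(-3 + 1378*121) - 3051450 = -(-3 + 166738) - 3051450 = -1*166735 - 3051450 = -166735 - 3051450 = -3218185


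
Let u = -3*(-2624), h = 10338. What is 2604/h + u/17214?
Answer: 3505722/4943287 ≈ 0.70919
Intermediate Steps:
u = 7872
2604/h + u/17214 = 2604/10338 + 7872/17214 = 2604*(1/10338) + 7872*(1/17214) = 434/1723 + 1312/2869 = 3505722/4943287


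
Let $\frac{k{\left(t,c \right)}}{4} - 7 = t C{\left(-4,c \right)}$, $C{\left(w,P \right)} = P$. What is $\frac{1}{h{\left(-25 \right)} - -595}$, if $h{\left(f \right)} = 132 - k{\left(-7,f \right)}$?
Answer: $-1$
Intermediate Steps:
$k{\left(t,c \right)} = 28 + 4 c t$ ($k{\left(t,c \right)} = 28 + 4 t c = 28 + 4 c t$)
$h{\left(f \right)} = 104 + 28 f$ ($h{\left(f \right)} = 132 - \left(28 + 4 f \left(-7\right)\right) = 132 - \left(28 - 28 f\right) = 132 + \left(-28 + 28 f\right) = 104 + 28 f$)
$\frac{1}{h{\left(-25 \right)} - -595} = \frac{1}{\left(104 + 28 \left(-25\right)\right) - -595} = \frac{1}{\left(104 - 700\right) + \left(-26827 + 27422\right)} = \frac{1}{-596 + 595} = \frac{1}{-1} = -1$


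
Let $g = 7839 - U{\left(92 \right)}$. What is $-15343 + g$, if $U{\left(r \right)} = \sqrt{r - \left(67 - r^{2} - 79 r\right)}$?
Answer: $-7504 - \sqrt{15757} \approx -7629.5$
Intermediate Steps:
$U{\left(r \right)} = \sqrt{-67 + r^{2} + 80 r}$ ($U{\left(r \right)} = \sqrt{r + \left(-67 + r^{2} + 79 r\right)} = \sqrt{-67 + r^{2} + 80 r}$)
$g = 7839 - \sqrt{15757}$ ($g = 7839 - \sqrt{-67 + 92^{2} + 80 \cdot 92} = 7839 - \sqrt{-67 + 8464 + 7360} = 7839 - \sqrt{15757} \approx 7713.5$)
$-15343 + g = -15343 + \left(7839 - \sqrt{15757}\right) = -7504 - \sqrt{15757}$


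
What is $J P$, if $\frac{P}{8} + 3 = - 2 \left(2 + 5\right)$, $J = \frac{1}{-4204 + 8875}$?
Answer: $- \frac{136}{4671} \approx -0.029116$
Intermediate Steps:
$J = \frac{1}{4671} \approx 0.00021409$
$P = -136$ ($P = -24 + 8 \left(- 2 \left(2 + 5\right)\right) = -24 + 8 \left(\left(-2\right) 7\right) = -24 + 8 \left(-14\right) = -24 - 112 = -136$)
$J P = \frac{1}{4671} \left(-136\right) = - \frac{136}{4671}$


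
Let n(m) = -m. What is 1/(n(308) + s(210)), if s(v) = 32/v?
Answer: -105/32324 ≈ -0.0032484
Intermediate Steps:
1/(n(308) + s(210)) = 1/(-1*308 + 32/210) = 1/(-308 + 32*(1/210)) = 1/(-308 + 16/105) = 1/(-32324/105) = -105/32324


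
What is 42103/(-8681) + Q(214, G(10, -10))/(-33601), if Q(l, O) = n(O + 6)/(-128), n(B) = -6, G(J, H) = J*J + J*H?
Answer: -90541011835/18668177984 ≈ -4.8500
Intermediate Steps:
G(J, H) = J² + H*J
Q(l, O) = 3/64 (Q(l, O) = -6/(-128) = -6*(-1/128) = 3/64)
42103/(-8681) + Q(214, G(10, -10))/(-33601) = 42103/(-8681) + (3/64)/(-33601) = 42103*(-1/8681) + (3/64)*(-1/33601) = -42103/8681 - 3/2150464 = -90541011835/18668177984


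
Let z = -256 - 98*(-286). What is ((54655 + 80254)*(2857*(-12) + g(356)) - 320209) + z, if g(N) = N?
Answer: -4577484989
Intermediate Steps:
z = 27772 (z = -256 + 28028 = 27772)
((54655 + 80254)*(2857*(-12) + g(356)) - 320209) + z = ((54655 + 80254)*(2857*(-12) + 356) - 320209) + 27772 = (134909*(-34284 + 356) - 320209) + 27772 = (134909*(-33928) - 320209) + 27772 = (-4577192552 - 320209) + 27772 = -4577512761 + 27772 = -4577484989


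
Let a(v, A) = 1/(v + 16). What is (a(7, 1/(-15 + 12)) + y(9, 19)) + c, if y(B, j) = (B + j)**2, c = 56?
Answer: 19321/23 ≈ 840.04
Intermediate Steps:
a(v, A) = 1/(16 + v)
(a(7, 1/(-15 + 12)) + y(9, 19)) + c = (1/(16 + 7) + (9 + 19)**2) + 56 = (1/23 + 28**2) + 56 = (1/23 + 784) + 56 = 18033/23 + 56 = 19321/23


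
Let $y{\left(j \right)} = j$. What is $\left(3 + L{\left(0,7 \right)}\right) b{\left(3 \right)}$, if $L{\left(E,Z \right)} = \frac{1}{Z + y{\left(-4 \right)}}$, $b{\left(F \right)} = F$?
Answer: $10$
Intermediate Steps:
$L{\left(E,Z \right)} = \frac{1}{-4 + Z}$ ($L{\left(E,Z \right)} = \frac{1}{Z - 4} = \frac{1}{-4 + Z}$)
$\left(3 + L{\left(0,7 \right)}\right) b{\left(3 \right)} = \left(3 + \frac{1}{-4 + 7}\right) 3 = \left(3 + \frac{1}{3}\right) 3 = \frac{10}{3} \cdot 3 = 10$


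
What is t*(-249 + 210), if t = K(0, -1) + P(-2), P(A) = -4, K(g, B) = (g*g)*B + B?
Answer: 195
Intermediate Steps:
K(g, B) = B + B*g**2 (K(g, B) = g**2*B + B = B*g**2 + B = B + B*g**2)
t = -5 (t = -(1 + 0**2) - 4 = -(1 + 0) - 4 = -1*1 - 4 = -1 - 4 = -5)
t*(-249 + 210) = -5*(-249 + 210) = -5*(-39) = 195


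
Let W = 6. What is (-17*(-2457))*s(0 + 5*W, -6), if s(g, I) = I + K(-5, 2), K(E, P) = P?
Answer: -167076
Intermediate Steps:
s(g, I) = 2 + I (s(g, I) = I + 2 = 2 + I)
(-17*(-2457))*s(0 + 5*W, -6) = (-17*(-2457))*(2 - 6) = 41769*(-4) = -167076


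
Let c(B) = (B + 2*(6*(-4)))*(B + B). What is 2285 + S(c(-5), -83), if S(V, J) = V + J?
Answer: 2732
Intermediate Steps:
c(B) = 2*B*(-48 + B) (c(B) = (B + 2*(-24))*(2*B) = (B - 48)*(2*B) = (-48 + B)*(2*B) = 2*B*(-48 + B))
S(V, J) = J + V
2285 + S(c(-5), -83) = 2285 + (-83 + 2*(-5)*(-48 - 5)) = 2285 + (-83 + 2*(-5)*(-53)) = 2285 + (-83 + 530) = 2285 + 447 = 2732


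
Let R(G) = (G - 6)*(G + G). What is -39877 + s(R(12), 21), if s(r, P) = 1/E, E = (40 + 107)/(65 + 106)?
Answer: -1953916/49 ≈ -39876.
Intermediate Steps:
R(G) = 2*G*(-6 + G) (R(G) = (-6 + G)*(2*G) = 2*G*(-6 + G))
E = 49/57 (E = 147/171 = 147*(1/171) = 49/57 ≈ 0.85965)
s(r, P) = 57/49 (s(r, P) = 1/(49/57) = 57/49)
-39877 + s(R(12), 21) = -39877 + 57/49 = -1953916/49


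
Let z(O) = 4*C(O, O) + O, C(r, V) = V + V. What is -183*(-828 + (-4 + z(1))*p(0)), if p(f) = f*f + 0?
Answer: 151524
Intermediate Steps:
C(r, V) = 2*V
z(O) = 9*O (z(O) = 4*(2*O) + O = 8*O + O = 9*O)
p(f) = f² (p(f) = f² + 0 = f²)
-183*(-828 + (-4 + z(1))*p(0)) = -183*(-828 + (-4 + 9*1)*0²) = -183*(-828 + (-4 + 9)*0) = -183*(-828 + 5*0) = -183*(-828 + 0) = -183*(-828) = 151524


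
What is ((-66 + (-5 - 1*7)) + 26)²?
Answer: 2704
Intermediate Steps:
((-66 + (-5 - 1*7)) + 26)² = ((-66 + (-5 - 7)) + 26)² = ((-66 - 12) + 26)² = (-78 + 26)² = (-52)² = 2704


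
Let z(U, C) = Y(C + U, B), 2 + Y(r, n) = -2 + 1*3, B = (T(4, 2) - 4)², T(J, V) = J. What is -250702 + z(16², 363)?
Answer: -250703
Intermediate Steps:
B = 0 (B = (4 - 4)² = 0² = 0)
Y(r, n) = -1 (Y(r, n) = -2 + (-2 + 1*3) = -2 + (-2 + 3) = -2 + 1 = -1)
z(U, C) = -1
-250702 + z(16², 363) = -250702 - 1 = -250703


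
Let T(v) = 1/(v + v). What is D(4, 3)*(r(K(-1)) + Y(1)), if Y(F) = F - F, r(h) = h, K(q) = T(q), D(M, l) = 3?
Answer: -3/2 ≈ -1.5000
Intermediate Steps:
T(v) = 1/(2*v)
K(q) = 1/(2*q)
Y(F) = 0
D(4, 3)*(r(K(-1)) + Y(1)) = 3*((½)/(-1) + 0) = 3*((½)*(-1) + 0) = 3*(-½ + 0) = 3*(-½) = -3/2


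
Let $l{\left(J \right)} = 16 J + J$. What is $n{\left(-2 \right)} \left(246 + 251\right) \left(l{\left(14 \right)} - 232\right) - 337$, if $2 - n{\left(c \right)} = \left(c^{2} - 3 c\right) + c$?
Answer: $-18229$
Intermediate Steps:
$l{\left(J \right)} = 17 J$
$n{\left(c \right)} = 2 - c^{2} + 2 c$ ($n{\left(c \right)} = 2 - \left(\left(c^{2} - 3 c\right) + c\right) = 2 - \left(c^{2} - 2 c\right) = 2 - c^{2} + 2 c$)
$n{\left(-2 \right)} \left(246 + 251\right) \left(l{\left(14 \right)} - 232\right) - 337 = \left(2 - \left(-2\right)^{2} + 2 \left(-2\right)\right) \left(246 + 251\right) \left(17 \cdot 14 - 232\right) - 337 = \left(2 - 4 - 4\right) 497 \left(238 - 232\right) - 337 = \left(2 - 4 - 4\right) 497 \cdot 6 - 337 = \left(-6\right) 2982 - 337 = -17892 - 337 = -18229$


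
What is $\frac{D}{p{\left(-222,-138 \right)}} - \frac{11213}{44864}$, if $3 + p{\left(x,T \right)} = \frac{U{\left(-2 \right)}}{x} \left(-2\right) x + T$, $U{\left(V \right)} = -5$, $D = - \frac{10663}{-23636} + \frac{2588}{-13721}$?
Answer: $- \frac{120049717143147}{476506733392576} \approx -0.25194$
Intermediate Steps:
$D = \frac{85137055}{324309556}$ ($D = \left(-10663\right) \left(- \frac{1}{23636}\right) + 2588 \left(- \frac{1}{13721}\right) = \frac{10663}{23636} - \frac{2588}{13721} = \frac{85137055}{324309556} \approx 0.26252$)
$p{\left(x,T \right)} = 7 + T$ ($p{\left(x,T \right)} = -3 + \left(- \frac{5}{x} \left(-2\right) x + T\right) = -3 + \left(\frac{10}{x} x + T\right) = -3 + \left(10 + T\right) = 7 + T$)
$\frac{D}{p{\left(-222,-138 \right)}} - \frac{11213}{44864} = \frac{85137055}{324309556 \left(7 - 138\right)} - \frac{11213}{44864} = \frac{85137055}{324309556 \left(-131\right)} - \frac{11213}{44864} = \frac{85137055}{324309556} \left(- \frac{1}{131}\right) - \frac{11213}{44864} = - \frac{85137055}{42484551836} - \frac{11213}{44864} = - \frac{120049717143147}{476506733392576}$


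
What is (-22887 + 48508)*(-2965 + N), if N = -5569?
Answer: -218649614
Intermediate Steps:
(-22887 + 48508)*(-2965 + N) = (-22887 + 48508)*(-2965 - 5569) = 25621*(-8534) = -218649614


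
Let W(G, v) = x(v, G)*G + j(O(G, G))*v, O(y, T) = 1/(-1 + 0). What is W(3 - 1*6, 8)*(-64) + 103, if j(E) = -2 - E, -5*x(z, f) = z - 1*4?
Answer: 2307/5 ≈ 461.40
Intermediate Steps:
x(z, f) = ⅘ - z/5 (x(z, f) = -(z - 1*4)/5 = -(z - 4)/5 = -(-4 + z)/5 = ⅘ - z/5)
O(y, T) = -1 (O(y, T) = 1/(-1) = -1)
W(G, v) = -v + G*(⅘ - v/5) (W(G, v) = (⅘ - v/5)*G + (-2 - 1*(-1))*v = G*(⅘ - v/5) + (-2 + 1)*v = G*(⅘ - v/5) - v = -v + G*(⅘ - v/5))
W(3 - 1*6, 8)*(-64) + 103 = (-1*8 - (3 - 1*6)*(-4 + 8)/5)*(-64) + 103 = (-8 - ⅕*(3 - 6)*4)*(-64) + 103 = (-8 - ⅕*(-3)*4)*(-64) + 103 = (-8 + 12/5)*(-64) + 103 = -28/5*(-64) + 103 = 1792/5 + 103 = 2307/5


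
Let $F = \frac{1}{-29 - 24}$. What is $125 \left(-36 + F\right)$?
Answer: $- \frac{238625}{53} \approx -4502.4$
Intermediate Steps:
$F = - \frac{1}{53}$ ($F = \frac{1}{-53} = - \frac{1}{53} \approx -0.018868$)
$125 \left(-36 + F\right) = 125 \left(-36 - \frac{1}{53}\right) = 125 \left(- \frac{1909}{53}\right) = - \frac{238625}{53}$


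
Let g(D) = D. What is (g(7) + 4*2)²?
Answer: 225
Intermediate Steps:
(g(7) + 4*2)² = (7 + 4*2)² = (7 + 8)² = 15² = 225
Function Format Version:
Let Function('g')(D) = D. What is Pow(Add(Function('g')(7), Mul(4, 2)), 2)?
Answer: 225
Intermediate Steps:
Pow(Add(Function('g')(7), Mul(4, 2)), 2) = Pow(Add(7, Mul(4, 2)), 2) = Pow(Add(7, 8), 2) = Pow(15, 2) = 225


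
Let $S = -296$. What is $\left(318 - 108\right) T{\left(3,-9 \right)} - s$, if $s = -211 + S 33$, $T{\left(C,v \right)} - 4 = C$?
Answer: $11449$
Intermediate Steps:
$T{\left(C,v \right)} = 4 + C$
$s = -9979$ ($s = -211 - 9768 = -9979$)
$\left(318 - 108\right) T{\left(3,-9 \right)} - s = \left(318 - 108\right) \left(4 + 3\right) - -9979 = 210 \cdot 7 + 9979 = 1470 + 9979 = 11449$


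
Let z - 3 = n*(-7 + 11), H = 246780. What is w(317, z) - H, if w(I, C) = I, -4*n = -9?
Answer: -246463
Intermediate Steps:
n = 9/4 (n = -1/4*(-9) = 9/4 ≈ 2.2500)
z = 12 (z = 3 + 9*(-7 + 11)/4 = 3 + (9/4)*4 = 3 + 9 = 12)
w(317, z) - H = 317 - 1*246780 = 317 - 246780 = -246463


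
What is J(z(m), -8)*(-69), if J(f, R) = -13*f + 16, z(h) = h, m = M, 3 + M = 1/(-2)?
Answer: -8487/2 ≈ -4243.5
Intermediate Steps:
M = -7/2 (M = -3 + 1/(-2) = -3 - ½ = -7/2 ≈ -3.5000)
m = -7/2 ≈ -3.5000
J(f, R) = 16 - 13*f
J(z(m), -8)*(-69) = (16 - 13*(-7/2))*(-69) = (16 + 91/2)*(-69) = (123/2)*(-69) = -8487/2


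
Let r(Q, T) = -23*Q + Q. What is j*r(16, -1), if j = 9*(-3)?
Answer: 9504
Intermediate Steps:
r(Q, T) = -22*Q
j = -27
j*r(16, -1) = -(-594)*16 = -27*(-352) = 9504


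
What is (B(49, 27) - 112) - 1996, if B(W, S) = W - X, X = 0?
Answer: -2059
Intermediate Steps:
B(W, S) = W (B(W, S) = W - 1*0 = W + 0 = W)
(B(49, 27) - 112) - 1996 = (49 - 112) - 1996 = -63 - 1996 = -2059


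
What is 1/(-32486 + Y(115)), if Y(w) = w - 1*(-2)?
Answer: -1/32369 ≈ -3.0894e-5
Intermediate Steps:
Y(w) = 2 + w (Y(w) = w + 2 = 2 + w)
1/(-32486 + Y(115)) = 1/(-32486 + (2 + 115)) = 1/(-32486 + 117) = 1/(-32369) = -1/32369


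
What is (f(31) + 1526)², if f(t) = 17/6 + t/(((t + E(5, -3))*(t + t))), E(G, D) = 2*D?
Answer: 13147832896/5625 ≈ 2.3374e+6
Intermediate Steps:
f(t) = 17/6 + 1/(2*(-6 + t)) (f(t) = 17/6 + t/(((t + 2*(-3))*(t + t))) = 17*(⅙) + t/(((t - 6)*(2*t))) = 17/6 + t/(((-6 + t)*(2*t))) = 17/6 + t/((2*t*(-6 + t))) = 17/6 + t*(1/(2*t*(-6 + t))) = 17/6 + 1/(2*(-6 + t)))
(f(31) + 1526)² = ((-99 + 17*31)/(6*(-6 + 31)) + 1526)² = ((⅙)*(-99 + 527)/25 + 1526)² = ((⅙)*(1/25)*428 + 1526)² = (214/75 + 1526)² = (114664/75)² = 13147832896/5625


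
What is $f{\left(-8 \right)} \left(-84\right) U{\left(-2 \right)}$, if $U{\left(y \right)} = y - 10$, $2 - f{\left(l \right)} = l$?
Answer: $10080$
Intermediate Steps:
$f{\left(l \right)} = 2 - l$
$U{\left(y \right)} = -10 + y$
$f{\left(-8 \right)} \left(-84\right) U{\left(-2 \right)} = \left(2 - -8\right) \left(-84\right) \left(-10 - 2\right) = \left(2 + 8\right) \left(-84\right) \left(-12\right) = 10 \left(-84\right) \left(-12\right) = \left(-840\right) \left(-12\right) = 10080$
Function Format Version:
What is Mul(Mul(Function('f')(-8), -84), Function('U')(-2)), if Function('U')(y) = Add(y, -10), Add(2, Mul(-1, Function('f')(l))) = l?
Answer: 10080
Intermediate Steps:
Function('f')(l) = Add(2, Mul(-1, l))
Function('U')(y) = Add(-10, y)
Mul(Mul(Function('f')(-8), -84), Function('U')(-2)) = Mul(Mul(Add(2, Mul(-1, -8)), -84), Add(-10, -2)) = Mul(Mul(Add(2, 8), -84), -12) = Mul(Mul(10, -84), -12) = Mul(-840, -12) = 10080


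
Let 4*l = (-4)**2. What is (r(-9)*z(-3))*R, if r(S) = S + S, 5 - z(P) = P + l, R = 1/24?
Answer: -3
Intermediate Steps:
l = 4 (l = (1/4)*(-4)**2 = (1/4)*16 = 4)
R = 1/24 ≈ 0.041667
z(P) = 1 - P (z(P) = 5 - (P + 4) = 5 - (4 + P) = 5 + (-4 - P) = 1 - P)
r(S) = 2*S
(r(-9)*z(-3))*R = ((2*(-9))*(1 - 1*(-3)))*(1/24) = -18*(1 + 3)*(1/24) = -18*4*(1/24) = -72*1/24 = -3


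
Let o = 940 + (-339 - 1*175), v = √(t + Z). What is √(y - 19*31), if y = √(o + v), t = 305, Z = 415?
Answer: √(-589 + √6*√(71 + 2*√5)) ≈ 23.827*I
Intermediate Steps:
v = 12*√5 (v = √(305 + 415) = √720 = 12*√5 ≈ 26.833)
o = 426 (o = 940 + (-339 - 175) = 940 - 514 = 426)
y = √(426 + 12*√5) ≈ 21.280
√(y - 19*31) = √(√(426 + 12*√5) - 19*31) = √(√(426 + 12*√5) - 589) = √(-589 + √(426 + 12*√5))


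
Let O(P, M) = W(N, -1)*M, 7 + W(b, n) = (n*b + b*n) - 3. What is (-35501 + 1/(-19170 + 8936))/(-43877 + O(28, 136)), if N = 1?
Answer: 363317235/465739106 ≈ 0.78009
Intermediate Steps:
W(b, n) = -10 + 2*b*n (W(b, n) = -7 + ((n*b + b*n) - 3) = -7 + ((b*n + b*n) - 3) = -7 + (2*b*n - 3) = -7 + (-3 + 2*b*n) = -10 + 2*b*n)
O(P, M) = -12*M (O(P, M) = (-10 + 2*1*(-1))*M = (-10 - 2)*M = -12*M)
(-35501 + 1/(-19170 + 8936))/(-43877 + O(28, 136)) = (-35501 + 1/(-19170 + 8936))/(-43877 - 12*136) = (-35501 + 1/(-10234))/(-43877 - 1632) = (-35501 - 1/10234)/(-45509) = -363317235/10234*(-1/45509) = 363317235/465739106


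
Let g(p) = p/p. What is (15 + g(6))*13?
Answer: 208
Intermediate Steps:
g(p) = 1
(15 + g(6))*13 = (15 + 1)*13 = 16*13 = 208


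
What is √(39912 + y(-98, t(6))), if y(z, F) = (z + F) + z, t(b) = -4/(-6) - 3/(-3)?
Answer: √357459/3 ≈ 199.29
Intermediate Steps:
t(b) = 5/3 (t(b) = -4*(-⅙) - 3*(-⅓) = ⅔ + 1 = 5/3)
y(z, F) = F + 2*z (y(z, F) = (F + z) + z = F + 2*z)
√(39912 + y(-98, t(6))) = √(39912 + (5/3 + 2*(-98))) = √(39912 + (5/3 - 196)) = √(39912 - 583/3) = √(119153/3) = √357459/3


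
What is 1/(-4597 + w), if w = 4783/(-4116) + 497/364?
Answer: -13377/61491349 ≈ -0.00021754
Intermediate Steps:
w = 2720/13377 (w = 4783*(-1/4116) + 497*(1/364) = -4783/4116 + 71/52 = 2720/13377 ≈ 0.20333)
1/(-4597 + w) = 1/(-4597 + 2720/13377) = 1/(-61491349/13377) = -13377/61491349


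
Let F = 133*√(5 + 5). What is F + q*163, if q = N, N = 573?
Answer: 93399 + 133*√10 ≈ 93820.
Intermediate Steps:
F = 133*√10 ≈ 420.58
q = 573
F + q*163 = 133*√10 + 573*163 = 133*√10 + 93399 = 93399 + 133*√10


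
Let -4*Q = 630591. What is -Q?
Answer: 630591/4 ≈ 1.5765e+5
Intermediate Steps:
Q = -630591/4 (Q = -¼*630591 = -630591/4 ≈ -1.5765e+5)
-Q = -1*(-630591/4) = 630591/4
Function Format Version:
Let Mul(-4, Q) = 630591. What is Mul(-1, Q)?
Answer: Rational(630591, 4) ≈ 1.5765e+5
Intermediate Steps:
Q = Rational(-630591, 4) (Q = Mul(Rational(-1, 4), 630591) = Rational(-630591, 4) ≈ -1.5765e+5)
Mul(-1, Q) = Mul(-1, Rational(-630591, 4)) = Rational(630591, 4)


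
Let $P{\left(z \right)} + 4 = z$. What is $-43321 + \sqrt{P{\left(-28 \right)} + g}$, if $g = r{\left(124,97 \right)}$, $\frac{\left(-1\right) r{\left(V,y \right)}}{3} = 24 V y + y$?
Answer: $-43321 + i \sqrt{866339} \approx -43321.0 + 930.77 i$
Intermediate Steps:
$r{\left(V,y \right)} = - 3 y - 72 V y$ ($r{\left(V,y \right)} = - 3 \left(24 V y + y\right) = - 3 \left(y + 24 V y\right) = - 3 y - 72 V y$)
$P{\left(z \right)} = -4 + z$
$g = -866307$ ($g = \left(-3\right) 97 \left(1 + 24 \cdot 124\right) = \left(-3\right) 97 \left(1 + 2976\right) = \left(-3\right) 97 \cdot 2977 = -866307$)
$-43321 + \sqrt{P{\left(-28 \right)} + g} = -43321 + \sqrt{\left(-4 - 28\right) - 866307} = -43321 + \sqrt{-32 - 866307} = -43321 + \sqrt{-866339} = -43321 + i \sqrt{866339}$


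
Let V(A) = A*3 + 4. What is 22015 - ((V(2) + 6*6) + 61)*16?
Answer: 20303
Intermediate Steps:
V(A) = 4 + 3*A (V(A) = 3*A + 4 = 4 + 3*A)
22015 - ((V(2) + 6*6) + 61)*16 = 22015 - (((4 + 3*2) + 6*6) + 61)*16 = 22015 - (((4 + 6) + 36) + 61)*16 = 22015 - ((10 + 36) + 61)*16 = 22015 - (46 + 61)*16 = 22015 - 107*16 = 22015 - 1*1712 = 22015 - 1712 = 20303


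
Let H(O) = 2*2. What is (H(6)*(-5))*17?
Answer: -340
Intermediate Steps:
H(O) = 4
(H(6)*(-5))*17 = (4*(-5))*17 = -20*17 = -340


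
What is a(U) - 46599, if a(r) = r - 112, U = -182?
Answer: -46893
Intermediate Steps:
a(r) = -112 + r
a(U) - 46599 = (-112 - 182) - 46599 = -294 - 46599 = -46893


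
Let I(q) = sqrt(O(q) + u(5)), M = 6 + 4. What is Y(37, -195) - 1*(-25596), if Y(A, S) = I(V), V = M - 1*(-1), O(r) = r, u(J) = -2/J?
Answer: 25596 + sqrt(265)/5 ≈ 25599.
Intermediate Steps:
M = 10
V = 11 (V = 10 - 1*(-1) = 10 + 1 = 11)
I(q) = sqrt(-2/5 + q) (I(q) = sqrt(q - 2/5) = sqrt(-2/5 + q))
Y(A, S) = sqrt(265)/5 (Y(A, S) = sqrt(-10 + 25*11)/5 = sqrt(-10 + 275)/5 = sqrt(265)/5)
Y(37, -195) - 1*(-25596) = sqrt(265)/5 - 1*(-25596) = sqrt(265)/5 + 25596 = 25596 + sqrt(265)/5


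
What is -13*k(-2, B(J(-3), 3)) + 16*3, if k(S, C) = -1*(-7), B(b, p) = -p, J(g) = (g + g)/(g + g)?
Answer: -43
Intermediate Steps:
J(g) = 1 (J(g) = (2*g)/((2*g)) = (2*g)*(1/(2*g)) = 1)
k(S, C) = 7
-13*k(-2, B(J(-3), 3)) + 16*3 = -13*7 + 16*3 = -91 + 48 = -43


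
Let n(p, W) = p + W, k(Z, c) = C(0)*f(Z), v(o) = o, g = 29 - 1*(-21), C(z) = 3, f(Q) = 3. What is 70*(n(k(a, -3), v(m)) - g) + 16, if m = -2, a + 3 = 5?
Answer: -2994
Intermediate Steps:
a = 2 (a = -3 + 5 = 2)
g = 50 (g = 29 + 21 = 50)
k(Z, c) = 9 (k(Z, c) = 3*3 = 9)
n(p, W) = W + p
70*(n(k(a, -3), v(m)) - g) + 16 = 70*((-2 + 9) - 1*50) + 16 = 70*(7 - 50) + 16 = 70*(-43) + 16 = -3010 + 16 = -2994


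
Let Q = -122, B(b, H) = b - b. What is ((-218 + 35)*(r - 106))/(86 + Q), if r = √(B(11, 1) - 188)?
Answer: -3233/6 + 61*I*√47/6 ≈ -538.83 + 69.699*I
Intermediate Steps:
B(b, H) = 0
r = 2*I*√47 (r = √(0 - 188) = √(-188) = 2*I*√47 ≈ 13.711*I)
((-218 + 35)*(r - 106))/(86 + Q) = ((-218 + 35)*(2*I*√47 - 106))/(86 - 122) = -183*(-106 + 2*I*√47)/(-36) = (19398 - 366*I*√47)*(-1/36) = -3233/6 + 61*I*√47/6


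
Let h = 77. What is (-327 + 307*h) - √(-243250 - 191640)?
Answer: 23312 - I*√434890 ≈ 23312.0 - 659.46*I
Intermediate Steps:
(-327 + 307*h) - √(-243250 - 191640) = (-327 + 307*77) - √(-243250 - 191640) = (-327 + 23639) - √(-434890) = 23312 - I*√434890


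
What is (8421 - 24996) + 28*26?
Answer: -15847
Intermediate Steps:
(8421 - 24996) + 28*26 = -16575 + 728 = -15847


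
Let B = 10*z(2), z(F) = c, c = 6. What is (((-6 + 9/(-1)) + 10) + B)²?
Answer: 3025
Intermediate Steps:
z(F) = 6
B = 60 (B = 10*6 = 60)
(((-6 + 9/(-1)) + 10) + B)² = (((-6 + 9/(-1)) + 10) + 60)² = (((-6 + 9*(-1)) + 10) + 60)² = (((-6 - 9) + 10) + 60)² = ((-15 + 10) + 60)² = (-5 + 60)² = 55² = 3025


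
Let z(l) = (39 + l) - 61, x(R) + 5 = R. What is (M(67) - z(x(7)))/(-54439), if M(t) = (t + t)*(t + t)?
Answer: -2568/7777 ≈ -0.33020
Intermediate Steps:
x(R) = -5 + R
z(l) = -22 + l
M(t) = 4*t² (M(t) = (2*t)*(2*t) = 4*t²)
(M(67) - z(x(7)))/(-54439) = (4*67² - (-22 + (-5 + 7)))/(-54439) = (4*4489 - (-22 + 2))*(-1/54439) = (17956 - 1*(-20))*(-1/54439) = (17956 + 20)*(-1/54439) = 17976*(-1/54439) = -2568/7777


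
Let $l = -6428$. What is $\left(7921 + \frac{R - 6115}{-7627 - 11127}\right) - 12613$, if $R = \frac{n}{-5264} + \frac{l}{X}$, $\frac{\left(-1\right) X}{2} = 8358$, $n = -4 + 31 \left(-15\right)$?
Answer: $- \frac{276510703707481}{58936470432} \approx -4691.7$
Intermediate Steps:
$n = -469$ ($n = -4 - 465 = -469$)
$X = -16716$ ($X = \left(-2\right) 8358 = -16716$)
$R = \frac{1488457}{3142608}$ ($R = - \frac{469}{-5264} - \frac{6428}{-16716} = \left(-469\right) \left(- \frac{1}{5264}\right) - - \frac{1607}{4179} = \frac{67}{752} + \frac{1607}{4179} = \frac{1488457}{3142608} \approx 0.47364$)
$\left(7921 + \frac{R - 6115}{-7627 - 11127}\right) - 12613 = \left(7921 + \frac{\frac{1488457}{3142608} - 6115}{-7627 - 11127}\right) - 12613 = \left(7921 - \frac{19215559463}{3142608 \left(-18754\right)}\right) - 12613 = \left(7921 - - \frac{19215559463}{58936470432}\right) - 12613 = \left(7921 + \frac{19215559463}{58936470432}\right) - 12613 = \frac{466854997851335}{58936470432} - 12613 = - \frac{276510703707481}{58936470432}$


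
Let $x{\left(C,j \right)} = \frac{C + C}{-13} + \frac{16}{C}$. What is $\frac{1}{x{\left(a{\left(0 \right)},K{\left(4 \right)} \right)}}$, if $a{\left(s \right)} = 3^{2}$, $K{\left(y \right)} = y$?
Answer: $\frac{117}{46} \approx 2.5435$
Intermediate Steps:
$a{\left(s \right)} = 9$
$x{\left(C,j \right)} = \frac{16}{C} - \frac{2 C}{13}$ ($x{\left(C,j \right)} = 2 C \left(- \frac{1}{13}\right) + \frac{16}{C} = - \frac{2 C}{13} + \frac{16}{C} = \frac{16}{C} - \frac{2 C}{13}$)
$\frac{1}{x{\left(a{\left(0 \right)},K{\left(4 \right)} \right)}} = \frac{1}{\frac{16}{9} - \frac{18}{13}} = \frac{1}{\frac{46}{117}} = \frac{117}{46}$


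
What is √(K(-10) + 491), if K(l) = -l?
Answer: √501 ≈ 22.383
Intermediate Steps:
√(K(-10) + 491) = √(-1*(-10) + 491) = √(10 + 491) = √501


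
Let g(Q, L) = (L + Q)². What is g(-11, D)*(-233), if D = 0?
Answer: -28193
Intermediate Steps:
g(-11, D)*(-233) = (0 - 11)²*(-233) = (-11)²*(-233) = 121*(-233) = -28193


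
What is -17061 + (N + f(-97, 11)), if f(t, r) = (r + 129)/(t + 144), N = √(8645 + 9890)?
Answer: -801727/47 + √18535 ≈ -16922.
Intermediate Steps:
N = √18535 ≈ 136.14
f(t, r) = (129 + r)/(144 + t)
-17061 + (N + f(-97, 11)) = -17061 + (√18535 + (129 + 11)/(144 - 97)) = -17061 + (√18535 + 140/47) = -17061 + (140/47 + √18535) = -801727/47 + √18535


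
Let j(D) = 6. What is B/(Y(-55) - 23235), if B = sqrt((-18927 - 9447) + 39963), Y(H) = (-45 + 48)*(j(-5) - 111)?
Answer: -sqrt(11589)/23550 ≈ -0.0045712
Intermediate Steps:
Y(H) = -315 (Y(H) = (-45 + 48)*(6 - 111) = 3*(-105) = -315)
B = sqrt(11589) (B = sqrt(-28374 + 39963) = sqrt(11589) ≈ 107.65)
B/(Y(-55) - 23235) = sqrt(11589)/(-315 - 23235) = sqrt(11589)/(-23550) = sqrt(11589)*(-1/23550) = -sqrt(11589)/23550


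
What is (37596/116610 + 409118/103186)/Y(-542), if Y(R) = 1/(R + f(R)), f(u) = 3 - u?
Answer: 992050593/77131535 ≈ 12.862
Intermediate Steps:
Y(R) = 1/3 (Y(R) = 1/(R + (3 - R)) = 1/3)
(37596/116610 + 409118/103186)/Y(-542) = (37596/116610 + 409118/103186)/(1/3) = (37596*(1/116610) + 409118*(1/103186))*3 = (482/1495 + 204559/51593)*3 = (330683531/77131535)*3 = 992050593/77131535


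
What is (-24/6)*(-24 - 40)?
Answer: 256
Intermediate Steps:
(-24/6)*(-24 - 40) = -24*1/6*(-64) = -4*(-64) = 256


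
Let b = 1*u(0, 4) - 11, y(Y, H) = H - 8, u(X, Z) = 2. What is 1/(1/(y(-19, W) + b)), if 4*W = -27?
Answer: -95/4 ≈ -23.750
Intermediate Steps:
W = -27/4 (W = (¼)*(-27) = -27/4 ≈ -6.7500)
y(Y, H) = -8 + H
b = -9 (b = 1*2 - 11 = 2 - 11 = -9)
1/(1/(y(-19, W) + b)) = 1/(1/((-8 - 27/4) - 9)) = 1/(1/(-59/4 - 9)) = 1/(1/(-95/4)) = 1/(-4/95) = -95/4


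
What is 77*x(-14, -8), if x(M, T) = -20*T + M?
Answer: 11242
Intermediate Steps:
x(M, T) = M - 20*T
77*x(-14, -8) = 77*(-14 - 20*(-8)) = 77*(-14 + 160) = 77*146 = 11242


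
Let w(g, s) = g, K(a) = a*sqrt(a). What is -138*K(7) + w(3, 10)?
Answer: 3 - 966*sqrt(7) ≈ -2552.8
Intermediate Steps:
K(a) = a**(3/2)
-138*K(7) + w(3, 10) = -966*sqrt(7) + 3 = 3 - 966*sqrt(7)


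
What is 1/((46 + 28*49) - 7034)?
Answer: -1/5616 ≈ -0.00017806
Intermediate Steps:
1/((46 + 28*49) - 7034) = 1/((46 + 1372) - 7034) = 1/(1418 - 7034) = 1/(-5616) = -1/5616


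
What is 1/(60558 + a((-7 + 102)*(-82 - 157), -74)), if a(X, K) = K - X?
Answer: 1/83189 ≈ 1.2021e-5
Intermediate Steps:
1/(60558 + a((-7 + 102)*(-82 - 157), -74)) = 1/(60558 + (-74 - (-7 + 102)*(-82 - 157))) = 1/(60558 + (-74 - 95*(-239))) = 1/(60558 + (-74 - 1*(-22705))) = 1/(60558 + (-74 + 22705)) = 1/(60558 + 22631) = 1/83189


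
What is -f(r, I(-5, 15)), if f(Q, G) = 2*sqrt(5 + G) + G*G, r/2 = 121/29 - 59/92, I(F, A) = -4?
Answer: -18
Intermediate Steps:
r = 9421/1334 (r = 2*(121/29 - 59/92) = 2*(9421/2668) = 9421/1334 ≈ 7.0622)
f(Q, G) = G**2 + 2*sqrt(5 + G) (f(Q, G) = 2*sqrt(5 + G) + G**2 = G**2 + 2*sqrt(5 + G))
-f(r, I(-5, 15)) = -((-4)**2 + 2*sqrt(5 - 4)) = -(16 + 2*sqrt(1)) = -(16 + 2*1) = -(16 + 2) = -1*18 = -18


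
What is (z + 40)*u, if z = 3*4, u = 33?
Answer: 1716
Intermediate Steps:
z = 12
(z + 40)*u = (12 + 40)*33 = 52*33 = 1716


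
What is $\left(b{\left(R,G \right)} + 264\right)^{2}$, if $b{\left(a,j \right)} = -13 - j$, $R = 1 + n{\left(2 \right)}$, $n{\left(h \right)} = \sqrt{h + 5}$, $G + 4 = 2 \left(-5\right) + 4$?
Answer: $68121$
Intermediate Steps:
$G = -10$ ($G = -4 + \left(2 \left(-5\right) + 4\right) = -4 + \left(-10 + 4\right) = -4 - 6 = -10$)
$n{\left(h \right)} = \sqrt{5 + h}$
$R = 1 + \sqrt{7}$ ($R = 1 + \sqrt{5 + 2} = 1 + \sqrt{7} \approx 3.6458$)
$\left(b{\left(R,G \right)} + 264\right)^{2} = \left(\left(-13 - -10\right) + 264\right)^{2} = \left(\left(-13 + 10\right) + 264\right)^{2} = \left(-3 + 264\right)^{2} = 261^{2} = 68121$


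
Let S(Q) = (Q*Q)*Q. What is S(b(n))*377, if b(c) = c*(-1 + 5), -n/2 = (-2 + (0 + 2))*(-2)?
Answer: 0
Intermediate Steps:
n = 0 (n = -2*(-2 + (0 + 2))*(-2) = -2*(-2 + 2)*(-2) = -0*(-2) = -2*0 = 0)
b(c) = 4*c (b(c) = c*4 = 4*c)
S(Q) = Q**3 (S(Q) = Q**2*Q = Q**3)
S(b(n))*377 = (4*0)**3*377 = 0**3*377 = 0*377 = 0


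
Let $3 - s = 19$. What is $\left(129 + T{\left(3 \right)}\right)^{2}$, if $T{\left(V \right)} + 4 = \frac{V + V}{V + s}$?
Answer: $\frac{2621161}{169} \approx 15510.0$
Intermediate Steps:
$s = -16$ ($s = 3 - 19 = -16$)
$T{\left(V \right)} = -4 + \frac{2 V}{-16 + V}$ ($T{\left(V \right)} = -4 + \frac{V + V}{V - 16} = -4 + \frac{2 V}{-16 + V}$)
$\left(129 + T{\left(3 \right)}\right)^{2} = \left(129 + \frac{2 \left(32 - 3\right)}{-16 + 3}\right)^{2} = \left(129 + \frac{2 \left(32 - 3\right)}{-13}\right)^{2} = \left(129 + 2 \left(- \frac{1}{13}\right) 29\right)^{2} = \left(129 - \frac{58}{13}\right)^{2} = \left(\frac{1619}{13}\right)^{2} = \frac{2621161}{169}$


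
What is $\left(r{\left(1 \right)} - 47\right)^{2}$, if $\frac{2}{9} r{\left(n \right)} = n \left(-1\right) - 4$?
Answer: $\frac{19321}{4} \approx 4830.3$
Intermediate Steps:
$r{\left(n \right)} = -18 - \frac{9 n}{2}$ ($r{\left(n \right)} = \frac{9 \left(n \left(-1\right) - 4\right)}{2} = \frac{9 \left(- n - 4\right)}{2} = \frac{9 \left(-4 - n\right)}{2} = -18 - \frac{9 n}{2}$)
$\left(r{\left(1 \right)} - 47\right)^{2} = \left(\left(-18 - \frac{9}{2}\right) - 47\right)^{2} = \left(- \frac{45}{2} - 47\right)^{2} = \left(- \frac{139}{2}\right)^{2} = \frac{19321}{4}$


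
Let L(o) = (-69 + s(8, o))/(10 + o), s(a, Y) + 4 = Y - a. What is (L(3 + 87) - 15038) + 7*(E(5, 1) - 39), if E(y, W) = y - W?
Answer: -1528291/100 ≈ -15283.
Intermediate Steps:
s(a, Y) = -4 + Y - a (s(a, Y) = -4 + (Y - a) = -4 + Y - a)
L(o) = (-81 + o)/(10 + o) (L(o) = (-69 + (-4 + o - 1*8))/(10 + o) = (-69 + (-4 + o - 8))/(10 + o) = (-69 + (-12 + o))/(10 + o) = (-81 + o)/(10 + o))
(L(3 + 87) - 15038) + 7*(E(5, 1) - 39) = ((-81 + (3 + 87))/(10 + (3 + 87)) - 15038) + 7*((5 - 1*1) - 39) = ((-81 + 90)/(10 + 90) - 15038) + 7*((5 - 1) - 39) = (9/100 - 15038) + 7*(4 - 39) = ((1/100)*9 - 15038) + 7*(-35) = (9/100 - 15038) - 245 = -1503791/100 - 245 = -1528291/100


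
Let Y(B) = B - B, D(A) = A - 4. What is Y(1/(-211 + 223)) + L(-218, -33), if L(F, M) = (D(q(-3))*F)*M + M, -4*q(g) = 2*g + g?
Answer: -25245/2 ≈ -12623.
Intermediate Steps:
q(g) = -3*g/4 (q(g) = -(2*g + g)/4 = -3*g/4)
D(A) = -4 + A
Y(B) = 0
L(F, M) = M - 7*F*M/4 (L(F, M) = ((-4 - ¾*(-3))*F)*M + M = ((-4 + 9/4)*F)*M + M = (-7*F/4)*M + M = -7*F*M/4 + M = M - 7*F*M/4)
Y(1/(-211 + 223)) + L(-218, -33) = 0 + (¼)*(-33)*(4 - 7*(-218)) = 0 + (¼)*(-33)*(4 + 1526) = 0 + (¼)*(-33)*1530 = 0 - 25245/2 = -25245/2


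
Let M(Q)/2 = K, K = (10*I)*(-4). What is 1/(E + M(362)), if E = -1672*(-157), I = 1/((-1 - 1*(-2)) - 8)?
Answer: 7/1837608 ≈ 3.8093e-6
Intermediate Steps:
I = -⅐ (I = 1/((-1 + 2) - 8) = 1/(1 - 8) = 1/(-7) = -⅐ ≈ -0.14286)
E = 262504
K = 40/7 (K = (10*(-⅐))*(-4) = -10/7*(-4) = 40/7 ≈ 5.7143)
M(Q) = 80/7 (M(Q) = 2*(40/7) = 80/7)
1/(E + M(362)) = 1/(262504 + 80/7) = 1/(1837608/7) = 7/1837608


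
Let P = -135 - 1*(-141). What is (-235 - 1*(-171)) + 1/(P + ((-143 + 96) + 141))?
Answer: -6399/100 ≈ -63.990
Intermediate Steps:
P = 6 (P = -135 + 141 = 6)
(-235 - 1*(-171)) + 1/(P + ((-143 + 96) + 141)) = (-235 - 1*(-171)) + 1/(6 + ((-143 + 96) + 141)) = (-235 + 171) + 1/(6 + (-47 + 141)) = -64 + 1/(6 + 94) = -64 + 1/100 = -6399/100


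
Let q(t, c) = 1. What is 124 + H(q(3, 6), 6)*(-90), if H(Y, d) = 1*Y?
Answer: 34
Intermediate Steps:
H(Y, d) = Y
124 + H(q(3, 6), 6)*(-90) = 124 + 1*(-90) = 124 - 90 = 34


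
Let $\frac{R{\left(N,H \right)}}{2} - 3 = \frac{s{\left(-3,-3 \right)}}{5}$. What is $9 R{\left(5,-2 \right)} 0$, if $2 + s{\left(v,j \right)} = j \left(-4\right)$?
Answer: $0$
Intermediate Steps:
$s{\left(v,j \right)} = -2 - 4 j$ ($s{\left(v,j \right)} = -2 + j \left(-4\right) = -2 - 4 j$)
$R{\left(N,H \right)} = 10$ ($R{\left(N,H \right)} = 6 + 2 \frac{-2 - -12}{5} = 6 + 2 \left(-2 + 12\right) \frac{1}{5} = 6 + 2 \cdot 10 \cdot \frac{1}{5} = 6 + 2 \cdot 2 = 6 + 4 = 10$)
$9 R{\left(5,-2 \right)} 0 = 9 \cdot 10 \cdot 0 = 90 \cdot 0 = 0$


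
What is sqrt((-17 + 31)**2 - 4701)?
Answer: I*sqrt(4505) ≈ 67.119*I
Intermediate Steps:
sqrt((-17 + 31)**2 - 4701) = sqrt(14**2 - 4701) = sqrt(196 - 4701) = sqrt(-4505) = I*sqrt(4505)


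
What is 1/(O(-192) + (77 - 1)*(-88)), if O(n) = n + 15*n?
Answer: -1/9760 ≈ -0.00010246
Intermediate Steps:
O(n) = 16*n
1/(O(-192) + (77 - 1)*(-88)) = 1/(16*(-192) + (77 - 1)*(-88)) = 1/(-3072 + 76*(-88)) = 1/(-3072 - 6688) = 1/(-9760) = -1/9760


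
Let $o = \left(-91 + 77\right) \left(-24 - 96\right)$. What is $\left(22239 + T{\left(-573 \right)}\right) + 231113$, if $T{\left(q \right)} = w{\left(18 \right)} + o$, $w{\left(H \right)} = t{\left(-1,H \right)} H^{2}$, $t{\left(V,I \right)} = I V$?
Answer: $249200$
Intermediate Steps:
$o = 1680$ ($o = \left(-14\right) \left(-120\right) = 1680$)
$w{\left(H \right)} = - H^{3}$ ($w{\left(H \right)} = H \left(-1\right) H^{2} = - H H^{2} = - H^{3}$)
$T{\left(q \right)} = -4152$ ($T{\left(q \right)} = - 18^{3} + 1680 = \left(-1\right) 5832 + 1680 = -5832 + 1680 = -4152$)
$\left(22239 + T{\left(-573 \right)}\right) + 231113 = \left(22239 - 4152\right) + 231113 = 18087 + 231113 = 249200$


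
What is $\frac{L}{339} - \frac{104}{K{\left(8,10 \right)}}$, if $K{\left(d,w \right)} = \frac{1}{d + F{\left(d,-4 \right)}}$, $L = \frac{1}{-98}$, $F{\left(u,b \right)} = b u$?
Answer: $\frac{82922111}{33222} \approx 2496.0$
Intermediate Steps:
$L = - \frac{1}{98} \approx -0.010204$
$K{\left(d,w \right)} = - \frac{1}{3 d}$ ($K{\left(d,w \right)} = \frac{1}{d - 4 d} = \frac{1}{\left(-3\right) d} = - \frac{1}{3 d}$)
$\frac{L}{339} - \frac{104}{K{\left(8,10 \right)}} = - \frac{1}{98 \cdot 339} - \frac{104}{\left(- \frac{1}{3}\right) \frac{1}{8}} = \left(- \frac{1}{98}\right) \frac{1}{339} - \frac{104}{\left(- \frac{1}{3}\right) \frac{1}{8}} = - \frac{1}{33222} - \frac{104}{- \frac{1}{24}} = - \frac{1}{33222} - -2496 = - \frac{1}{33222} + 2496 = \frac{82922111}{33222}$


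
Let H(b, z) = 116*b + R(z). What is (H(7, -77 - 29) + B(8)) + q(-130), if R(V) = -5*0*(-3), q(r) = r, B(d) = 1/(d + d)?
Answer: 10913/16 ≈ 682.06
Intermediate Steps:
B(d) = 1/(2*d)
R(V) = 0 (R(V) = 0*(-3) = 0)
H(b, z) = 116*b (H(b, z) = 116*b + 0 = 116*b)
(H(7, -77 - 29) + B(8)) + q(-130) = (116*7 + (½)/8) - 130 = (812 + (½)*(⅛)) - 130 = (812 + 1/16) - 130 = 12993/16 - 130 = 10913/16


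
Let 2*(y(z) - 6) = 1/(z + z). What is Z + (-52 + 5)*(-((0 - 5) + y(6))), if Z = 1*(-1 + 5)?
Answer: 1271/24 ≈ 52.958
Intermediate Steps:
Z = 4 (Z = 1*4 = 4)
y(z) = 6 + 1/(4*z) (y(z) = 6 + 1/(2*(z + z)) = 6 + 1/(2*((2*z))) = 6 + (1/(2*z))/2 = 6 + 1/(4*z))
Z + (-52 + 5)*(-((0 - 5) + y(6))) = 4 + (-52 + 5)*(-((0 - 5) + (6 + (¼)/6))) = 4 - (-47)*(-5 + (6 + (¼)*(⅙))) = 4 - (-47)*(-5 + (6 + 1/24)) = 4 - (-47)*(-5 + 145/24) = 4 - (-47)*25/24 = 4 - 47*(-25/24) = 4 + 1175/24 = 1271/24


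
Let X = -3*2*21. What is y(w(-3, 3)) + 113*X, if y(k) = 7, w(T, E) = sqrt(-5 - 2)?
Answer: -14231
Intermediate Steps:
w(T, E) = I*sqrt(7) (w(T, E) = sqrt(-7) = I*sqrt(7))
X = -126 (X = -6*21 = -126)
y(w(-3, 3)) + 113*X = 7 + 113*(-126) = 7 - 14238 = -14231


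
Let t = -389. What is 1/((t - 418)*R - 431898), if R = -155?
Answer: -1/306813 ≈ -3.2593e-6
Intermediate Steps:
1/((t - 418)*R - 431898) = 1/((-389 - 418)*(-155) - 431898) = 1/(-807*(-155) - 431898) = 1/(125085 - 431898) = 1/(-306813) = -1/306813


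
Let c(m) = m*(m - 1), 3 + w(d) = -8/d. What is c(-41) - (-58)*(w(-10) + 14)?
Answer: 12032/5 ≈ 2406.4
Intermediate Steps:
w(d) = -3 - 8/d
c(m) = m*(-1 + m)
c(-41) - (-58)*(w(-10) + 14) = -41*(-1 - 41) - (-58)*((-3 - 8/(-10)) + 14) = -41*(-42) - (-58)*((-3 - 8*(-⅒)) + 14) = 1722 - (-58)*((-3 + ⅘) + 14) = 1722 - (-58)*(-11/5 + 14) = 1722 - (-58)*59/5 = 1722 - 1*(-3422/5) = 1722 + 3422/5 = 12032/5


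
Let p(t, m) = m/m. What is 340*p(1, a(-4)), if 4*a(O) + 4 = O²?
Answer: 340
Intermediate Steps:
a(O) = -1 + O²/4
p(t, m) = 1
340*p(1, a(-4)) = 340*1 = 340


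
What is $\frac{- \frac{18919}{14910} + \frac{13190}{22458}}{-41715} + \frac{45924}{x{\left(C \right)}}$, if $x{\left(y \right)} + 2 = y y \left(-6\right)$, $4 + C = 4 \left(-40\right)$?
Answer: $- \frac{2545395084466397}{8945090873261550} \approx -0.28456$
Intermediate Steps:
$C = -164$ ($C = -4 + 4 \left(-40\right) = -4 - 160 = -164$)
$x{\left(y \right)} = -2 - 6 y^{2}$ ($x{\left(y \right)} = -2 + y y \left(-6\right) = -2 + y^{2} \left(-6\right) = -2 - 6 y^{2}$)
$\frac{- \frac{18919}{14910} + \frac{13190}{22458}}{-41715} + \frac{45924}{x{\left(C \right)}} = \frac{- \frac{18919}{14910} + \frac{13190}{22458}}{-41715} + \frac{45924}{-2 - 6 \left(-164\right)^{2}} = \left(\left(-18919\right) \frac{1}{14910} + 13190 \cdot \frac{1}{22458}\right) \left(- \frac{1}{41715}\right) + \frac{45924}{-2 - 161376} = \left(- \frac{18919}{14910} + \frac{6595}{11229}\right) \left(- \frac{1}{41715}\right) + \frac{45924}{-2 - 161376} = \left(- \frac{12678889}{18602710}\right) \left(- \frac{1}{41715}\right) + \frac{45924}{-161378} = \frac{12678889}{776012047650} + 45924 \left(- \frac{1}{161378}\right) = \frac{12678889}{776012047650} - \frac{22962}{80689} = - \frac{2545395084466397}{8945090873261550}$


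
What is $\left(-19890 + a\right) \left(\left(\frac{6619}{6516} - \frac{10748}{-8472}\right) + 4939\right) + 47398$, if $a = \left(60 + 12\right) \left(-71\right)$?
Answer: $- \frac{15780880443401}{127786} \approx -1.2349 \cdot 10^{8}$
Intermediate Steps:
$a = -5112$ ($a = 72 \left(-71\right) = -5112$)
$\left(-19890 + a\right) \left(\left(\frac{6619}{6516} - \frac{10748}{-8472}\right) + 4939\right) + 47398 = \left(-19890 - 5112\right) \left(\left(\frac{6619}{6516} - \frac{10748}{-8472}\right) + 4939\right) + 47398 = - 25002 \left(\left(6619 \cdot \frac{1}{6516} - - \frac{2687}{2118}\right) + 4939\right) + 47398 = - 25002 \left(\left(\frac{6619}{6516} + \frac{2687}{2118}\right) + 4939\right) + 47398 = - 25002 \left(\frac{5254589}{2300148} + 4939\right) + 47398 = \left(-25002\right) \frac{11365685561}{2300148} + 47398 = - \frac{15786937244229}{127786} + 47398 = - \frac{15780880443401}{127786}$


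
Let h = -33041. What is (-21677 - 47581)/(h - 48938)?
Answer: 69258/81979 ≈ 0.84483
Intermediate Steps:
(-21677 - 47581)/(h - 48938) = (-21677 - 47581)/(-33041 - 48938) = -69258/(-81979) = -69258*(-1/81979) = 69258/81979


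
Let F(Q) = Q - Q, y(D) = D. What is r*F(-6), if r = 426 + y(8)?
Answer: 0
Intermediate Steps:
F(Q) = 0
r = 434 (r = 426 + 8 = 434)
r*F(-6) = 434*0 = 0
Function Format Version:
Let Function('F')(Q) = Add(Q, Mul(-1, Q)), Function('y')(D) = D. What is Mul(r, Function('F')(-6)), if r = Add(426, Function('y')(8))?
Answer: 0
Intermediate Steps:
Function('F')(Q) = 0
r = 434 (r = Add(426, 8) = 434)
Mul(r, Function('F')(-6)) = Mul(434, 0) = 0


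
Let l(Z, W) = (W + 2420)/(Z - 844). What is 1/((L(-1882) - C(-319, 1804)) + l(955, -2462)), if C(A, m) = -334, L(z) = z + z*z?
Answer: 37/130993898 ≈ 2.8246e-7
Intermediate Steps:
L(z) = z + z²
l(Z, W) = (2420 + W)/(-844 + Z)
1/((L(-1882) - C(-319, 1804)) + l(955, -2462)) = 1/((-1882*(1 - 1882) - 1*(-334)) + (2420 - 2462)/(-844 + 955)) = 1/((-1882*(-1881) + 334) - 42/111) = 1/((3540042 + 334) + (1/111)*(-42)) = 1/(3540376 - 14/37) = 1/(130993898/37) = 37/130993898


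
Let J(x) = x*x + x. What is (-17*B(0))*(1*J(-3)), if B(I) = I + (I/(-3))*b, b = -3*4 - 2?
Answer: 0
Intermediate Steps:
b = -14 (b = -12 - 2 = -14)
J(x) = x + x² (J(x) = x² + x = x + x²)
B(I) = 17*I/3 (B(I) = I + (I/(-3))*(-14) = I + (I*(-⅓))*(-14) = I - I/3*(-14) = I + 14*I/3 = 17*I/3)
(-17*B(0))*(1*J(-3)) = (-289*0/3)*(1*(-3*(1 - 3))) = (-17*0)*(1*(-3*(-2))) = 0*(1*6) = 0*6 = 0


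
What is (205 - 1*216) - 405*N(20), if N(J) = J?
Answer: -8111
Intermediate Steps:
(205 - 1*216) - 405*N(20) = (205 - 1*216) - 405*20 = (205 - 216) - 8100 = -11 - 8100 = -8111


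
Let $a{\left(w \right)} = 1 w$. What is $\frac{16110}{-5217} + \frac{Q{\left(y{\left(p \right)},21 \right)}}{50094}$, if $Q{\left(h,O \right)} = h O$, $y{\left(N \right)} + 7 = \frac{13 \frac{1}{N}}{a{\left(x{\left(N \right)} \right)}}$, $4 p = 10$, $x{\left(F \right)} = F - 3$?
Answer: $- \frac{149800117}{48396370} \approx -3.0953$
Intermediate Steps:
$x{\left(F \right)} = -3 + F$ ($x{\left(F \right)} = F - 3 = -3 + F$)
$p = \frac{5}{2}$ ($p = \frac{1}{4} \cdot 10 = \frac{5}{2} \approx 2.5$)
$a{\left(w \right)} = w$
$y{\left(N \right)} = -7 + \frac{13}{N \left(-3 + N\right)}$ ($y{\left(N \right)} = -7 + \frac{13 \frac{1}{N}}{-3 + N} = -7 + \frac{13}{N \left(-3 + N\right)}$)
$Q{\left(h,O \right)} = O h$
$\frac{16110}{-5217} + \frac{Q{\left(y{\left(p \right)},21 \right)}}{50094} = \frac{16110}{-5217} + \frac{21 \left(-7 + \frac{13}{\frac{5}{2} \left(-3 + \frac{5}{2}\right)}\right)}{50094} = 16110 \left(- \frac{1}{5217}\right) + 21 \left(-7 + 13 \cdot \frac{2}{5} \frac{1}{- \frac{1}{2}}\right) \frac{1}{50094} = - \frac{5370}{1739} + 21 \left(-7 + 13 \cdot \frac{2}{5} \left(-2\right)\right) \frac{1}{50094} = - \frac{5370}{1739} + 21 \left(-7 - \frac{52}{5}\right) \frac{1}{50094} = - \frac{5370}{1739} + 21 \left(- \frac{87}{5}\right) \frac{1}{50094} = - \frac{5370}{1739} - \frac{203}{27830} = - \frac{149800117}{48396370}$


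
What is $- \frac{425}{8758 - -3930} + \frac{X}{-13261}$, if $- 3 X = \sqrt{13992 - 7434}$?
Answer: $- \frac{425}{12688} + \frac{\sqrt{6558}}{39783} \approx -0.031461$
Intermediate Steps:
$X = - \frac{\sqrt{6558}}{3}$ ($X = - \frac{\sqrt{13992 - 7434}}{3} = - \frac{\sqrt{6558}}{3} \approx -26.994$)
$- \frac{425}{8758 - -3930} + \frac{X}{-13261} = - \frac{425}{8758 - -3930} + \frac{\left(- \frac{1}{3}\right) \sqrt{6558}}{-13261} = - \frac{425}{8758 + 3930} + - \frac{\sqrt{6558}}{3} \left(- \frac{1}{13261}\right) = - \frac{425}{12688} + \frac{\sqrt{6558}}{39783}$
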